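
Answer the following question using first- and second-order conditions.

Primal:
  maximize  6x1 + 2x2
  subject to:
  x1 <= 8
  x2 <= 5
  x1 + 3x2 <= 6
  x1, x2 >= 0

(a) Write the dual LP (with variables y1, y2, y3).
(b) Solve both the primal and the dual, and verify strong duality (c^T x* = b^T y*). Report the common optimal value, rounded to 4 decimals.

The standard primal-dual pair for 'max c^T x s.t. A x <= b, x >= 0' is:
  Dual:  min b^T y  s.t.  A^T y >= c,  y >= 0.

So the dual LP is:
  minimize  8y1 + 5y2 + 6y3
  subject to:
    y1 + y3 >= 6
    y2 + 3y3 >= 2
    y1, y2, y3 >= 0

Solving the primal: x* = (6, 0).
  primal value c^T x* = 36.
Solving the dual: y* = (0, 0, 6).
  dual value b^T y* = 36.
Strong duality: c^T x* = b^T y*. Confirmed.

36


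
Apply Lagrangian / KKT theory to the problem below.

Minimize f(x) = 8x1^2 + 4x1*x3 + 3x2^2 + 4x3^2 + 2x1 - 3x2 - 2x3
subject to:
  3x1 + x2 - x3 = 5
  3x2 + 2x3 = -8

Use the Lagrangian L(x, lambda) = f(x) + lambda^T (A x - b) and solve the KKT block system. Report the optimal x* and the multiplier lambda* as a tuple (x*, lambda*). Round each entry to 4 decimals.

Form the Lagrangian:
  L(x, lambda) = (1/2) x^T Q x + c^T x + lambda^T (A x - b)
Stationarity (grad_x L = 0): Q x + c + A^T lambda = 0.
Primal feasibility: A x = b.

This gives the KKT block system:
  [ Q   A^T ] [ x     ]   [-c ]
  [ A    0  ] [ lambda ] = [ b ]

Solving the linear system:
  x*      = (1.3165, -1.1798, -2.2303)
  lambda* = (-4.7143, 4.931)
  f(x*)   = 36.8264

x* = (1.3165, -1.1798, -2.2303), lambda* = (-4.7143, 4.931)


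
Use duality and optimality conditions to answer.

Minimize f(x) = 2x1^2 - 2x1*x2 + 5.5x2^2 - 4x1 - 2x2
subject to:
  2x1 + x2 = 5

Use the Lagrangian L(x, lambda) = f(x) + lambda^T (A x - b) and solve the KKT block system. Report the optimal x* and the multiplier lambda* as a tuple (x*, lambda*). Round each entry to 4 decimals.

Form the Lagrangian:
  L(x, lambda) = (1/2) x^T Q x + c^T x + lambda^T (A x - b)
Stationarity (grad_x L = 0): Q x + c + A^T lambda = 0.
Primal feasibility: A x = b.

This gives the KKT block system:
  [ Q   A^T ] [ x     ]   [-c ]
  [ A    0  ] [ lambda ] = [ b ]

Solving the linear system:
  x*      = (2.1429, 0.7143)
  lambda* = (-1.5714)
  f(x*)   = -1.0714

x* = (2.1429, 0.7143), lambda* = (-1.5714)


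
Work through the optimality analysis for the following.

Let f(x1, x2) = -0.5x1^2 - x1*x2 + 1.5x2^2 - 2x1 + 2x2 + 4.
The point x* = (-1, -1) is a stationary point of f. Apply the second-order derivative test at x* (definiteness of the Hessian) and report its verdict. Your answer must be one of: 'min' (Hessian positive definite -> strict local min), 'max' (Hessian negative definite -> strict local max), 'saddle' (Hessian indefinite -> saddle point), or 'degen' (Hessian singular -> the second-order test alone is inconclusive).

Compute the Hessian H = grad^2 f:
  H = [[-1, -1], [-1, 3]]
Verify stationarity: grad f(x*) = H x* + g = (0, 0).
Eigenvalues of H: -1.2361, 3.2361.
Eigenvalues have mixed signs, so H is indefinite -> x* is a saddle point.

saddle


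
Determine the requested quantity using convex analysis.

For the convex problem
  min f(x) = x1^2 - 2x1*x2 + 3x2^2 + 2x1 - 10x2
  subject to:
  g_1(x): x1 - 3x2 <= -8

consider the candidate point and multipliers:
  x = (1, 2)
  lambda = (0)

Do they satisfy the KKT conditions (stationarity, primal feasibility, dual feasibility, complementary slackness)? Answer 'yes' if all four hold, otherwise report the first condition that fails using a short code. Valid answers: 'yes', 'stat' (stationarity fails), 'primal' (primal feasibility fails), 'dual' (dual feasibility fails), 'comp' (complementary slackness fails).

Gradient of f: grad f(x) = Q x + c = (0, 0)
Constraint values g_i(x) = a_i^T x - b_i:
  g_1((1, 2)) = 3
Stationarity residual: grad f(x) + sum_i lambda_i a_i = (0, 0)
  -> stationarity OK
Primal feasibility (all g_i <= 0): FAILS
Dual feasibility (all lambda_i >= 0): OK
Complementary slackness (lambda_i * g_i(x) = 0 for all i): OK

Verdict: the first failing condition is primal_feasibility -> primal.

primal


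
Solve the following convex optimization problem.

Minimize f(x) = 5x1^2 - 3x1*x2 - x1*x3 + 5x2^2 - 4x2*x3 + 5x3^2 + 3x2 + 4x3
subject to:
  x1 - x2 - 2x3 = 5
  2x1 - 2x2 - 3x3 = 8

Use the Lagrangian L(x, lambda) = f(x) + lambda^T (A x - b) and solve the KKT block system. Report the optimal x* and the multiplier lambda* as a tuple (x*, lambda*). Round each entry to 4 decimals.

Form the Lagrangian:
  L(x, lambda) = (1/2) x^T Q x + c^T x + lambda^T (A x - b)
Stationarity (grad_x L = 0): Q x + c + A^T lambda = 0.
Primal feasibility: A x = b.

This gives the KKT block system:
  [ Q   A^T ] [ x     ]   [-c ]
  [ A    0  ] [ lambda ] = [ b ]

Solving the linear system:
  x*      = (-0.4286, -1.4286, -2)
  lambda* = (-13.7143, 5.8571)
  f(x*)   = 4.7143

x* = (-0.4286, -1.4286, -2), lambda* = (-13.7143, 5.8571)


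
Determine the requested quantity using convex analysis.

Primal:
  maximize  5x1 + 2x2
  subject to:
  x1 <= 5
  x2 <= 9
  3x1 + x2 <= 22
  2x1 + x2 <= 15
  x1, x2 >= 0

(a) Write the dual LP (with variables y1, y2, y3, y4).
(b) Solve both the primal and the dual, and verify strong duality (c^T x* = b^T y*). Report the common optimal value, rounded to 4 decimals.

The standard primal-dual pair for 'max c^T x s.t. A x <= b, x >= 0' is:
  Dual:  min b^T y  s.t.  A^T y >= c,  y >= 0.

So the dual LP is:
  minimize  5y1 + 9y2 + 22y3 + 15y4
  subject to:
    y1 + 3y3 + 2y4 >= 5
    y2 + y3 + y4 >= 2
    y1, y2, y3, y4 >= 0

Solving the primal: x* = (5, 5).
  primal value c^T x* = 35.
Solving the dual: y* = (1, 0, 0, 2).
  dual value b^T y* = 35.
Strong duality: c^T x* = b^T y*. Confirmed.

35


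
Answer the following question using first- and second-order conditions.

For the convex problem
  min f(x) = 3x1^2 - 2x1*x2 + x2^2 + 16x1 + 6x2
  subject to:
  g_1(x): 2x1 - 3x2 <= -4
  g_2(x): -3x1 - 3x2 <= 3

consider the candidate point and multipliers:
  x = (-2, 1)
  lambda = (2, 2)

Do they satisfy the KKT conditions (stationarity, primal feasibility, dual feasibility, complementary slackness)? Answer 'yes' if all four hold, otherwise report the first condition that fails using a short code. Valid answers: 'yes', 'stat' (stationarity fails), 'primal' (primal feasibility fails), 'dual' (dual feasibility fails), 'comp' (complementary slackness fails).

Gradient of f: grad f(x) = Q x + c = (2, 12)
Constraint values g_i(x) = a_i^T x - b_i:
  g_1((-2, 1)) = -3
  g_2((-2, 1)) = 0
Stationarity residual: grad f(x) + sum_i lambda_i a_i = (0, 0)
  -> stationarity OK
Primal feasibility (all g_i <= 0): OK
Dual feasibility (all lambda_i >= 0): OK
Complementary slackness (lambda_i * g_i(x) = 0 for all i): FAILS

Verdict: the first failing condition is complementary_slackness -> comp.

comp


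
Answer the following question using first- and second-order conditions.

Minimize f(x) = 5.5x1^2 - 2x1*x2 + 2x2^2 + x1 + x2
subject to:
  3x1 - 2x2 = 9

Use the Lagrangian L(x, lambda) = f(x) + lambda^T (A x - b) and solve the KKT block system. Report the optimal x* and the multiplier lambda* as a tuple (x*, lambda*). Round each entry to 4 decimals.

Form the Lagrangian:
  L(x, lambda) = (1/2) x^T Q x + c^T x + lambda^T (A x - b)
Stationarity (grad_x L = 0): Q x + c + A^T lambda = 0.
Primal feasibility: A x = b.

This gives the KKT block system:
  [ Q   A^T ] [ x     ]   [-c ]
  [ A    0  ] [ lambda ] = [ b ]

Solving the linear system:
  x*      = (1.1071, -2.8393)
  lambda* = (-6.2857)
  f(x*)   = 27.4196

x* = (1.1071, -2.8393), lambda* = (-6.2857)


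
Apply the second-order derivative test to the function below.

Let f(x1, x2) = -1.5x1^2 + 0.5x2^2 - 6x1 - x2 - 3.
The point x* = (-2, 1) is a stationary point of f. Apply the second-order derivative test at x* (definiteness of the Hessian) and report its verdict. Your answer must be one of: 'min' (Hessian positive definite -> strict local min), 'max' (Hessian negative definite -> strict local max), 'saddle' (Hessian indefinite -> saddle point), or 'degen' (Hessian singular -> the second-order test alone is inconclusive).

Compute the Hessian H = grad^2 f:
  H = [[-3, 0], [0, 1]]
Verify stationarity: grad f(x*) = H x* + g = (0, 0).
Eigenvalues of H: -3, 1.
Eigenvalues have mixed signs, so H is indefinite -> x* is a saddle point.

saddle


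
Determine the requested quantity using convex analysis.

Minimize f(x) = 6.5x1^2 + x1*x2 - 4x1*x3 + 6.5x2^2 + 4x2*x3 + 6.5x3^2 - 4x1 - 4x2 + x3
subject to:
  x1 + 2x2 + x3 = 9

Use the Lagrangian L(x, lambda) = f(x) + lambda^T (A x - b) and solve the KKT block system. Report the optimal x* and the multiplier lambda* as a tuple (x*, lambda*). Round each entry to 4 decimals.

Form the Lagrangian:
  L(x, lambda) = (1/2) x^T Q x + c^T x + lambda^T (A x - b)
Stationarity (grad_x L = 0): Q x + c + A^T lambda = 0.
Primal feasibility: A x = b.

This gives the KKT block system:
  [ Q   A^T ] [ x     ]   [-c ]
  [ A    0  ] [ lambda ] = [ b ]

Solving the linear system:
  x*      = (2.0113, 2.8908, 1.2071)
  lambda* = (-20.2099)
  f(x*)   = 81.744

x* = (2.0113, 2.8908, 1.2071), lambda* = (-20.2099)


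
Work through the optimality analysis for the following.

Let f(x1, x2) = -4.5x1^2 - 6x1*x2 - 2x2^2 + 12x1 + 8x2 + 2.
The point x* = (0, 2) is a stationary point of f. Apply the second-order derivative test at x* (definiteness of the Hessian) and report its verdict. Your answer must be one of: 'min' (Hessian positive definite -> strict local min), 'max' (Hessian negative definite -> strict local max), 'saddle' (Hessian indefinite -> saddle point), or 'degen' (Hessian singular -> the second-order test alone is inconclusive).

Compute the Hessian H = grad^2 f:
  H = [[-9, -6], [-6, -4]]
Verify stationarity: grad f(x*) = H x* + g = (0, 0).
Eigenvalues of H: -13, 0.
H has a zero eigenvalue (singular; negative semidefinite but not definite), so H is neither positive definite, negative definite, nor indefinite. The second-order test alone is inconclusive -> degen.
(Indeed, f is constant along the null direction of H through x*, so x* is not a strict local extremum.)

degen


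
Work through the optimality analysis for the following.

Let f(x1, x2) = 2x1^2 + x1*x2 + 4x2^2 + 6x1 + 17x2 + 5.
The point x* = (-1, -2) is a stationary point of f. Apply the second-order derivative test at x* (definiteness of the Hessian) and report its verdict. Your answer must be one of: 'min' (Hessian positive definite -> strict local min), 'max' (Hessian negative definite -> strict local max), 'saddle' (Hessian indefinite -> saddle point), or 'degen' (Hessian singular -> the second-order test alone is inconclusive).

Compute the Hessian H = grad^2 f:
  H = [[4, 1], [1, 8]]
Verify stationarity: grad f(x*) = H x* + g = (0, 0).
Eigenvalues of H: 3.7639, 8.2361.
Both eigenvalues > 0, so H is positive definite -> x* is a strict local min.

min


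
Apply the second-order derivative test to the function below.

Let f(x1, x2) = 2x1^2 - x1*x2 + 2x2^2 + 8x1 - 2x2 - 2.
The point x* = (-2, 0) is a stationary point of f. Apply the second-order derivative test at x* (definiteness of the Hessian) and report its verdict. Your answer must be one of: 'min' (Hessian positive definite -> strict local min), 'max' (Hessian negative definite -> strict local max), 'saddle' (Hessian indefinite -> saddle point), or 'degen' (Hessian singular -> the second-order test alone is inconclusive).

Compute the Hessian H = grad^2 f:
  H = [[4, -1], [-1, 4]]
Verify stationarity: grad f(x*) = H x* + g = (0, 0).
Eigenvalues of H: 3, 5.
Both eigenvalues > 0, so H is positive definite -> x* is a strict local min.

min


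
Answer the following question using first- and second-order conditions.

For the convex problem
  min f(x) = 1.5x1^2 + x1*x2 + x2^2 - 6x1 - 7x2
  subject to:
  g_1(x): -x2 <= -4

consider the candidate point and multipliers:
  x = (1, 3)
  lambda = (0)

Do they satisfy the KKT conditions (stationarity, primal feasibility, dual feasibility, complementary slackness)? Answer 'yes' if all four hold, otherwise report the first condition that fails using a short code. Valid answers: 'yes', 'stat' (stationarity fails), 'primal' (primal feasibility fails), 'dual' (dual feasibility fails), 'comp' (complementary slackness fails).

Gradient of f: grad f(x) = Q x + c = (0, 0)
Constraint values g_i(x) = a_i^T x - b_i:
  g_1((1, 3)) = 1
Stationarity residual: grad f(x) + sum_i lambda_i a_i = (0, 0)
  -> stationarity OK
Primal feasibility (all g_i <= 0): FAILS
Dual feasibility (all lambda_i >= 0): OK
Complementary slackness (lambda_i * g_i(x) = 0 for all i): OK

Verdict: the first failing condition is primal_feasibility -> primal.

primal


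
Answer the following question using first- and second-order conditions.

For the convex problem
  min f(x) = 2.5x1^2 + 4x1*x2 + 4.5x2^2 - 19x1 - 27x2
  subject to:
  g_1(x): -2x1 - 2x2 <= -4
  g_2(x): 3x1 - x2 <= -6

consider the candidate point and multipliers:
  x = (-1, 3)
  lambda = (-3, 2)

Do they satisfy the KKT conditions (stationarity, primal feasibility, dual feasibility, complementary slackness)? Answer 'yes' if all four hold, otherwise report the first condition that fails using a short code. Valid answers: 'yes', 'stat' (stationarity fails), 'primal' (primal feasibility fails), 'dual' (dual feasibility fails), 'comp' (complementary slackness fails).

Gradient of f: grad f(x) = Q x + c = (-12, -4)
Constraint values g_i(x) = a_i^T x - b_i:
  g_1((-1, 3)) = 0
  g_2((-1, 3)) = 0
Stationarity residual: grad f(x) + sum_i lambda_i a_i = (0, 0)
  -> stationarity OK
Primal feasibility (all g_i <= 0): OK
Dual feasibility (all lambda_i >= 0): FAILS
Complementary slackness (lambda_i * g_i(x) = 0 for all i): OK

Verdict: the first failing condition is dual_feasibility -> dual.

dual


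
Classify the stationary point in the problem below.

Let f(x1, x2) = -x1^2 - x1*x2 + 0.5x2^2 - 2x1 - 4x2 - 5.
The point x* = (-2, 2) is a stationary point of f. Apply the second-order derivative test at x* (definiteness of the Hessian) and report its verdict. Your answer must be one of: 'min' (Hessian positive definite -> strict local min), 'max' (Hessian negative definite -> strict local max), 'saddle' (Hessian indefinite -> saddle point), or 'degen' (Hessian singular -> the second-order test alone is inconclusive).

Compute the Hessian H = grad^2 f:
  H = [[-2, -1], [-1, 1]]
Verify stationarity: grad f(x*) = H x* + g = (0, 0).
Eigenvalues of H: -2.3028, 1.3028.
Eigenvalues have mixed signs, so H is indefinite -> x* is a saddle point.

saddle


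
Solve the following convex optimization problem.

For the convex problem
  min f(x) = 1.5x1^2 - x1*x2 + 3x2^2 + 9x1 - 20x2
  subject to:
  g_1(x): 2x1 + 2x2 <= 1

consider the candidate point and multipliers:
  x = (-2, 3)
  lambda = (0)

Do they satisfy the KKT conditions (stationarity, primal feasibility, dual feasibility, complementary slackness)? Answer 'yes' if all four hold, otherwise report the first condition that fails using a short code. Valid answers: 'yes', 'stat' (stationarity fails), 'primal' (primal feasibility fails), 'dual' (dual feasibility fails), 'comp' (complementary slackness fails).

Gradient of f: grad f(x) = Q x + c = (0, 0)
Constraint values g_i(x) = a_i^T x - b_i:
  g_1((-2, 3)) = 1
Stationarity residual: grad f(x) + sum_i lambda_i a_i = (0, 0)
  -> stationarity OK
Primal feasibility (all g_i <= 0): FAILS
Dual feasibility (all lambda_i >= 0): OK
Complementary slackness (lambda_i * g_i(x) = 0 for all i): OK

Verdict: the first failing condition is primal_feasibility -> primal.

primal


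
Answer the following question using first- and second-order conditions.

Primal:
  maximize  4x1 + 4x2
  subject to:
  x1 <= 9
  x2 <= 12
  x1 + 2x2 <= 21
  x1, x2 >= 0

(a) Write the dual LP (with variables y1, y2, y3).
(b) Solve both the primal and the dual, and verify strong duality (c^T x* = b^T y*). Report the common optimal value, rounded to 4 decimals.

The standard primal-dual pair for 'max c^T x s.t. A x <= b, x >= 0' is:
  Dual:  min b^T y  s.t.  A^T y >= c,  y >= 0.

So the dual LP is:
  minimize  9y1 + 12y2 + 21y3
  subject to:
    y1 + y3 >= 4
    y2 + 2y3 >= 4
    y1, y2, y3 >= 0

Solving the primal: x* = (9, 6).
  primal value c^T x* = 60.
Solving the dual: y* = (2, 0, 2).
  dual value b^T y* = 60.
Strong duality: c^T x* = b^T y*. Confirmed.

60


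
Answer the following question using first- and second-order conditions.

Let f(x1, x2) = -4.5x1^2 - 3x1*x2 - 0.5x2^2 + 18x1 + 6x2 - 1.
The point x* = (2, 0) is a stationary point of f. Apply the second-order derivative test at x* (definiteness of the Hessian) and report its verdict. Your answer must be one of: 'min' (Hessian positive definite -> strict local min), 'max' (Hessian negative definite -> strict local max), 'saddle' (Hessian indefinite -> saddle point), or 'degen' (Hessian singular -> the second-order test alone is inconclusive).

Compute the Hessian H = grad^2 f:
  H = [[-9, -3], [-3, -1]]
Verify stationarity: grad f(x*) = H x* + g = (0, 0).
Eigenvalues of H: -10, 0.
H has a zero eigenvalue (singular; negative semidefinite but not definite), so H is neither positive definite, negative definite, nor indefinite. The second-order test alone is inconclusive -> degen.
(Indeed, f is constant along the null direction of H through x*, so x* is not a strict local extremum.)

degen


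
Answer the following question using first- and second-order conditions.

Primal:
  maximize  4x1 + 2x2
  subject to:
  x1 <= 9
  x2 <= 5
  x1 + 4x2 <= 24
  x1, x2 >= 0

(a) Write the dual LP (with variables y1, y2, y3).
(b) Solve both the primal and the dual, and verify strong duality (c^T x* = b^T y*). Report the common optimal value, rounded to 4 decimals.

The standard primal-dual pair for 'max c^T x s.t. A x <= b, x >= 0' is:
  Dual:  min b^T y  s.t.  A^T y >= c,  y >= 0.

So the dual LP is:
  minimize  9y1 + 5y2 + 24y3
  subject to:
    y1 + y3 >= 4
    y2 + 4y3 >= 2
    y1, y2, y3 >= 0

Solving the primal: x* = (9, 3.75).
  primal value c^T x* = 43.5.
Solving the dual: y* = (3.5, 0, 0.5).
  dual value b^T y* = 43.5.
Strong duality: c^T x* = b^T y*. Confirmed.

43.5


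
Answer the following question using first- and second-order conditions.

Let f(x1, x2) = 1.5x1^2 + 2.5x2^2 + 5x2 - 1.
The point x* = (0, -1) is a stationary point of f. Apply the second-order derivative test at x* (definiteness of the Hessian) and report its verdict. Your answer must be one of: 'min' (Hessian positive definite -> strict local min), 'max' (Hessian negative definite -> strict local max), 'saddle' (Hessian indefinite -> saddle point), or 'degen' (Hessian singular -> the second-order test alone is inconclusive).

Compute the Hessian H = grad^2 f:
  H = [[3, 0], [0, 5]]
Verify stationarity: grad f(x*) = H x* + g = (0, 0).
Eigenvalues of H: 3, 5.
Both eigenvalues > 0, so H is positive definite -> x* is a strict local min.

min


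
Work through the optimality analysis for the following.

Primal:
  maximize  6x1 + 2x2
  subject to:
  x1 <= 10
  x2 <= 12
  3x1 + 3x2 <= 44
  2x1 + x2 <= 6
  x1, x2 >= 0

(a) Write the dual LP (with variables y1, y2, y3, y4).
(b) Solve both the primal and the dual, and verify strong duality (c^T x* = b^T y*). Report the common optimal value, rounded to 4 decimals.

The standard primal-dual pair for 'max c^T x s.t. A x <= b, x >= 0' is:
  Dual:  min b^T y  s.t.  A^T y >= c,  y >= 0.

So the dual LP is:
  minimize  10y1 + 12y2 + 44y3 + 6y4
  subject to:
    y1 + 3y3 + 2y4 >= 6
    y2 + 3y3 + y4 >= 2
    y1, y2, y3, y4 >= 0

Solving the primal: x* = (3, 0).
  primal value c^T x* = 18.
Solving the dual: y* = (0, 0, 0, 3).
  dual value b^T y* = 18.
Strong duality: c^T x* = b^T y*. Confirmed.

18


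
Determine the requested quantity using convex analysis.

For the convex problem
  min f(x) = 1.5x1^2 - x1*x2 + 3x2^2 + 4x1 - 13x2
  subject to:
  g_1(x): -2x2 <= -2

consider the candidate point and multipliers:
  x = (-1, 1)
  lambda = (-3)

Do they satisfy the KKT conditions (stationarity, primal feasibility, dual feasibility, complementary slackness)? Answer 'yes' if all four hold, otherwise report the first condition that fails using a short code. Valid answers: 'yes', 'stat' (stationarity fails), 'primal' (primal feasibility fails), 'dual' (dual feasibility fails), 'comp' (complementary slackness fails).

Gradient of f: grad f(x) = Q x + c = (0, -6)
Constraint values g_i(x) = a_i^T x - b_i:
  g_1((-1, 1)) = 0
Stationarity residual: grad f(x) + sum_i lambda_i a_i = (0, 0)
  -> stationarity OK
Primal feasibility (all g_i <= 0): OK
Dual feasibility (all lambda_i >= 0): FAILS
Complementary slackness (lambda_i * g_i(x) = 0 for all i): OK

Verdict: the first failing condition is dual_feasibility -> dual.

dual


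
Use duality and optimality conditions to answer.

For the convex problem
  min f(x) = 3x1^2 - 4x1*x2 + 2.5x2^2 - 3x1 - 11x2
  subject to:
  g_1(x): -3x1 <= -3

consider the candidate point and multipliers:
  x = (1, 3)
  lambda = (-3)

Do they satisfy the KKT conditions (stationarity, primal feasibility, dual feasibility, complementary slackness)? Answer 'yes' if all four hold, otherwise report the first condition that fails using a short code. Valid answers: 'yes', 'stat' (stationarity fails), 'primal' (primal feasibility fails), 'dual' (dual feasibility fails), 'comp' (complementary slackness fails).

Gradient of f: grad f(x) = Q x + c = (-9, 0)
Constraint values g_i(x) = a_i^T x - b_i:
  g_1((1, 3)) = 0
Stationarity residual: grad f(x) + sum_i lambda_i a_i = (0, 0)
  -> stationarity OK
Primal feasibility (all g_i <= 0): OK
Dual feasibility (all lambda_i >= 0): FAILS
Complementary slackness (lambda_i * g_i(x) = 0 for all i): OK

Verdict: the first failing condition is dual_feasibility -> dual.

dual


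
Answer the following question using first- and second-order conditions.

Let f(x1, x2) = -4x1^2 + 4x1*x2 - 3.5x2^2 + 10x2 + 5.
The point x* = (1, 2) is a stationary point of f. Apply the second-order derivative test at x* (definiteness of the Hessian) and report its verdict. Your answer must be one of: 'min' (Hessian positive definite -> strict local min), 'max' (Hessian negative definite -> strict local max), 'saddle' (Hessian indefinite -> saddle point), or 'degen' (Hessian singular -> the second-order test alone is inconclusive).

Compute the Hessian H = grad^2 f:
  H = [[-8, 4], [4, -7]]
Verify stationarity: grad f(x*) = H x* + g = (0, 0).
Eigenvalues of H: -11.5311, -3.4689.
Both eigenvalues < 0, so H is negative definite -> x* is a strict local max.

max


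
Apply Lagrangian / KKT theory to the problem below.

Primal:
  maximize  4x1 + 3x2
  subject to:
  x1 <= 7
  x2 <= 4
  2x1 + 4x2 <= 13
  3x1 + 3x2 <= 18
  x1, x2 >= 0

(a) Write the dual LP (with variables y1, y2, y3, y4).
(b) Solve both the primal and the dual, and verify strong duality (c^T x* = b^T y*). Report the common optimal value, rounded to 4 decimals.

The standard primal-dual pair for 'max c^T x s.t. A x <= b, x >= 0' is:
  Dual:  min b^T y  s.t.  A^T y >= c,  y >= 0.

So the dual LP is:
  minimize  7y1 + 4y2 + 13y3 + 18y4
  subject to:
    y1 + 2y3 + 3y4 >= 4
    y2 + 4y3 + 3y4 >= 3
    y1, y2, y3, y4 >= 0

Solving the primal: x* = (6, 0).
  primal value c^T x* = 24.
Solving the dual: y* = (0, 0, 0, 1.3333).
  dual value b^T y* = 24.
Strong duality: c^T x* = b^T y*. Confirmed.

24


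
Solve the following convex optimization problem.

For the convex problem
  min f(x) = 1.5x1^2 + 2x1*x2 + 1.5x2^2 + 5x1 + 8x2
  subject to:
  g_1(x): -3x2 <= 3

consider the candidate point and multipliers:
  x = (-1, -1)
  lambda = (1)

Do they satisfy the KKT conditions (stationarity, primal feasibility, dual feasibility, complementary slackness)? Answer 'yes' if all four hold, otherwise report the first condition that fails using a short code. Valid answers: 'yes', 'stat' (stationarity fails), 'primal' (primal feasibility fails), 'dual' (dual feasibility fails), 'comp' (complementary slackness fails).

Gradient of f: grad f(x) = Q x + c = (0, 3)
Constraint values g_i(x) = a_i^T x - b_i:
  g_1((-1, -1)) = 0
Stationarity residual: grad f(x) + sum_i lambda_i a_i = (0, 0)
  -> stationarity OK
Primal feasibility (all g_i <= 0): OK
Dual feasibility (all lambda_i >= 0): OK
Complementary slackness (lambda_i * g_i(x) = 0 for all i): OK

Verdict: yes, KKT holds.

yes


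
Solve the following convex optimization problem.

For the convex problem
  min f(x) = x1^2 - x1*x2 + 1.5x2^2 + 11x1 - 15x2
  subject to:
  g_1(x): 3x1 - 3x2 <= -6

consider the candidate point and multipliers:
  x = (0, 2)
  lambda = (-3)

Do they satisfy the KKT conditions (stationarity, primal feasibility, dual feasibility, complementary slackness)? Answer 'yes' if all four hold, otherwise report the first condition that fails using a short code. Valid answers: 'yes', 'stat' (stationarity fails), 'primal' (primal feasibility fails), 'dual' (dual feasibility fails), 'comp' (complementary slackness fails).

Gradient of f: grad f(x) = Q x + c = (9, -9)
Constraint values g_i(x) = a_i^T x - b_i:
  g_1((0, 2)) = 0
Stationarity residual: grad f(x) + sum_i lambda_i a_i = (0, 0)
  -> stationarity OK
Primal feasibility (all g_i <= 0): OK
Dual feasibility (all lambda_i >= 0): FAILS
Complementary slackness (lambda_i * g_i(x) = 0 for all i): OK

Verdict: the first failing condition is dual_feasibility -> dual.

dual


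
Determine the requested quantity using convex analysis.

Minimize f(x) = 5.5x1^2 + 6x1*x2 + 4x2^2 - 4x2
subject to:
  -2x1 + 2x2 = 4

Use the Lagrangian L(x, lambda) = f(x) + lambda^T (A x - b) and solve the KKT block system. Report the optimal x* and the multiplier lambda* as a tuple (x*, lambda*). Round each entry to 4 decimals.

Form the Lagrangian:
  L(x, lambda) = (1/2) x^T Q x + c^T x + lambda^T (A x - b)
Stationarity (grad_x L = 0): Q x + c + A^T lambda = 0.
Primal feasibility: A x = b.

This gives the KKT block system:
  [ Q   A^T ] [ x     ]   [-c ]
  [ A    0  ] [ lambda ] = [ b ]

Solving the linear system:
  x*      = (-0.7742, 1.2258)
  lambda* = (-0.5806)
  f(x*)   = -1.2903

x* = (-0.7742, 1.2258), lambda* = (-0.5806)


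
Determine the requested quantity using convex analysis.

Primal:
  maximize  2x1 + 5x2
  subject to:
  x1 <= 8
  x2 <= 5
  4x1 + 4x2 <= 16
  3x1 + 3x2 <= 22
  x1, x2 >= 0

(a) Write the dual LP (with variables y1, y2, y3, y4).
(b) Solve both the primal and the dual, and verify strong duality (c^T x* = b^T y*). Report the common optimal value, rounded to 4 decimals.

The standard primal-dual pair for 'max c^T x s.t. A x <= b, x >= 0' is:
  Dual:  min b^T y  s.t.  A^T y >= c,  y >= 0.

So the dual LP is:
  minimize  8y1 + 5y2 + 16y3 + 22y4
  subject to:
    y1 + 4y3 + 3y4 >= 2
    y2 + 4y3 + 3y4 >= 5
    y1, y2, y3, y4 >= 0

Solving the primal: x* = (0, 4).
  primal value c^T x* = 20.
Solving the dual: y* = (0, 0, 1.25, 0).
  dual value b^T y* = 20.
Strong duality: c^T x* = b^T y*. Confirmed.

20


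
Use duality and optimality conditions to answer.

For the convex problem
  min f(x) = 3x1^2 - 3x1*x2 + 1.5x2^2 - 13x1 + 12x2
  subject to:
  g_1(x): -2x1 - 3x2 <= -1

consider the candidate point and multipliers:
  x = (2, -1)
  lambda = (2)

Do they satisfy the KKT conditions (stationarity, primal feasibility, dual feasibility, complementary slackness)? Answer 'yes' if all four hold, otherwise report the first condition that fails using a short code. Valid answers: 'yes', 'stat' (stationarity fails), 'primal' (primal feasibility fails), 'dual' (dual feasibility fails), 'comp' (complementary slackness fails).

Gradient of f: grad f(x) = Q x + c = (2, 3)
Constraint values g_i(x) = a_i^T x - b_i:
  g_1((2, -1)) = 0
Stationarity residual: grad f(x) + sum_i lambda_i a_i = (-2, -3)
  -> stationarity FAILS
Primal feasibility (all g_i <= 0): OK
Dual feasibility (all lambda_i >= 0): OK
Complementary slackness (lambda_i * g_i(x) = 0 for all i): OK

Verdict: the first failing condition is stationarity -> stat.

stat


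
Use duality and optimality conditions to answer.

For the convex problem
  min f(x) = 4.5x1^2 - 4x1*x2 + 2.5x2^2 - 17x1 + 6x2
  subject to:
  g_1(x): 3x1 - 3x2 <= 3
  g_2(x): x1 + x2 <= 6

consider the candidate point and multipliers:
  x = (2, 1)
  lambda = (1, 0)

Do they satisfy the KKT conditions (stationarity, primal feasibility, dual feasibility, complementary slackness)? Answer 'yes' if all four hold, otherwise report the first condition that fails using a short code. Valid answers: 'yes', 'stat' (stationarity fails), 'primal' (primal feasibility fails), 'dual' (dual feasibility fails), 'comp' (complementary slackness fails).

Gradient of f: grad f(x) = Q x + c = (-3, 3)
Constraint values g_i(x) = a_i^T x - b_i:
  g_1((2, 1)) = 0
  g_2((2, 1)) = -3
Stationarity residual: grad f(x) + sum_i lambda_i a_i = (0, 0)
  -> stationarity OK
Primal feasibility (all g_i <= 0): OK
Dual feasibility (all lambda_i >= 0): OK
Complementary slackness (lambda_i * g_i(x) = 0 for all i): OK

Verdict: yes, KKT holds.

yes


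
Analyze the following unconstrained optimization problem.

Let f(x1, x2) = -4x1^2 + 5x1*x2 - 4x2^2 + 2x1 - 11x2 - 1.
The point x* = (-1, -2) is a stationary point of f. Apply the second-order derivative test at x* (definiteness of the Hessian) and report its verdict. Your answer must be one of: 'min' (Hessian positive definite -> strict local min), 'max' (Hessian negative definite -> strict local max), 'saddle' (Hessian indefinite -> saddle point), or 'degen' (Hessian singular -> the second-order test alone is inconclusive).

Compute the Hessian H = grad^2 f:
  H = [[-8, 5], [5, -8]]
Verify stationarity: grad f(x*) = H x* + g = (0, 0).
Eigenvalues of H: -13, -3.
Both eigenvalues < 0, so H is negative definite -> x* is a strict local max.

max


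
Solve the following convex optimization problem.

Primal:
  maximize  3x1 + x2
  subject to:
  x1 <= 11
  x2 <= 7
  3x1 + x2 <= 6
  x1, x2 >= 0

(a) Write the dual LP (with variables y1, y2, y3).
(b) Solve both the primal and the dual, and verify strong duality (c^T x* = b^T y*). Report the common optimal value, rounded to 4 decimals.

The standard primal-dual pair for 'max c^T x s.t. A x <= b, x >= 0' is:
  Dual:  min b^T y  s.t.  A^T y >= c,  y >= 0.

So the dual LP is:
  minimize  11y1 + 7y2 + 6y3
  subject to:
    y1 + 3y3 >= 3
    y2 + y3 >= 1
    y1, y2, y3 >= 0

Solving the primal: x* = (2, 0).
  primal value c^T x* = 6.
Solving the dual: y* = (0, 0, 1).
  dual value b^T y* = 6.
Strong duality: c^T x* = b^T y*. Confirmed.

6


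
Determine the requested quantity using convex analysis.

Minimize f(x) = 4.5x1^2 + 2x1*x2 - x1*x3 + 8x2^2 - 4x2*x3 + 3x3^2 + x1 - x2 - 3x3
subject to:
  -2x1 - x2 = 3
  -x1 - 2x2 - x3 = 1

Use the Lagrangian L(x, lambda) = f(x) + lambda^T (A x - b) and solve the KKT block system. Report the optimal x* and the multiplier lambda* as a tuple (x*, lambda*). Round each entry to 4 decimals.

Form the Lagrangian:
  L(x, lambda) = (1/2) x^T Q x + c^T x + lambda^T (A x - b)
Stationarity (grad_x L = 0): Q x + c + A^T lambda = 0.
Primal feasibility: A x = b.

This gives the KKT block system:
  [ Q   A^T ] [ x     ]   [-c ]
  [ A    0  ] [ lambda ] = [ b ]

Solving the linear system:
  x*      = (-1.5217, 0.0435, 0.4348)
  lambda* = (-7, 0.9565)
  f(x*)   = 8.587

x* = (-1.5217, 0.0435, 0.4348), lambda* = (-7, 0.9565)


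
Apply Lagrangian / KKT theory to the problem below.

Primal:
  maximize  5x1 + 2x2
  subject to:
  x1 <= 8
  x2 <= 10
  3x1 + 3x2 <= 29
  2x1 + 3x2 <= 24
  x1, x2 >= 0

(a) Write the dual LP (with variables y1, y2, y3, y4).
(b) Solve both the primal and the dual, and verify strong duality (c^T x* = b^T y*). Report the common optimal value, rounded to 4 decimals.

The standard primal-dual pair for 'max c^T x s.t. A x <= b, x >= 0' is:
  Dual:  min b^T y  s.t.  A^T y >= c,  y >= 0.

So the dual LP is:
  minimize  8y1 + 10y2 + 29y3 + 24y4
  subject to:
    y1 + 3y3 + 2y4 >= 5
    y2 + 3y3 + 3y4 >= 2
    y1, y2, y3, y4 >= 0

Solving the primal: x* = (8, 1.6667).
  primal value c^T x* = 43.3333.
Solving the dual: y* = (3, 0, 0.6667, 0).
  dual value b^T y* = 43.3333.
Strong duality: c^T x* = b^T y*. Confirmed.

43.3333


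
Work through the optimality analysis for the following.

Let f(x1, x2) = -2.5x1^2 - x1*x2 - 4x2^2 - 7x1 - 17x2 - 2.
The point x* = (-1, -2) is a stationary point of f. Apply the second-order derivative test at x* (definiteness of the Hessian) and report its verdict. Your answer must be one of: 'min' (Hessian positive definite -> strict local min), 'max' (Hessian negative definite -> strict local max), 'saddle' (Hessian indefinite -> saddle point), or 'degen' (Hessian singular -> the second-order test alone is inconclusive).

Compute the Hessian H = grad^2 f:
  H = [[-5, -1], [-1, -8]]
Verify stationarity: grad f(x*) = H x* + g = (0, 0).
Eigenvalues of H: -8.3028, -4.6972.
Both eigenvalues < 0, so H is negative definite -> x* is a strict local max.

max


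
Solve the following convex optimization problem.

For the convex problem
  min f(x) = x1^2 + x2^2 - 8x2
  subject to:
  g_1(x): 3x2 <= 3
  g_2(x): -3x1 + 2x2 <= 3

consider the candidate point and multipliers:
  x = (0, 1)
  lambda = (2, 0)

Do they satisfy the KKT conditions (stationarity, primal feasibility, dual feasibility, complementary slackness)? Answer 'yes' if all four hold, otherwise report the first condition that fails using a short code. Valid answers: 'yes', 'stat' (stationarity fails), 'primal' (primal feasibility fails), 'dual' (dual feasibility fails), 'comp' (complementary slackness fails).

Gradient of f: grad f(x) = Q x + c = (0, -6)
Constraint values g_i(x) = a_i^T x - b_i:
  g_1((0, 1)) = 0
  g_2((0, 1)) = -1
Stationarity residual: grad f(x) + sum_i lambda_i a_i = (0, 0)
  -> stationarity OK
Primal feasibility (all g_i <= 0): OK
Dual feasibility (all lambda_i >= 0): OK
Complementary slackness (lambda_i * g_i(x) = 0 for all i): OK

Verdict: yes, KKT holds.

yes


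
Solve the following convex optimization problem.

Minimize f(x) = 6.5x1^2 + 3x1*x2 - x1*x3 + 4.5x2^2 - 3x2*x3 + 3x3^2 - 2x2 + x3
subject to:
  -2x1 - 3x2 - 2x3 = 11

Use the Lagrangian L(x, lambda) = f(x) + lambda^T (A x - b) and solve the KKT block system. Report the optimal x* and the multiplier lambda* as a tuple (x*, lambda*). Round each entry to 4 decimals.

Form the Lagrangian:
  L(x, lambda) = (1/2) x^T Q x + c^T x + lambda^T (A x - b)
Stationarity (grad_x L = 0): Q x + c + A^T lambda = 0.
Primal feasibility: A x = b.

This gives the KKT block system:
  [ Q   A^T ] [ x     ]   [-c ]
  [ A    0  ] [ lambda ] = [ b ]

Solving the linear system:
  x*      = (-0.3854, -1.7823, -2.4412)
  lambda* = (-3.9576)
  f(x*)   = 22.3285

x* = (-0.3854, -1.7823, -2.4412), lambda* = (-3.9576)


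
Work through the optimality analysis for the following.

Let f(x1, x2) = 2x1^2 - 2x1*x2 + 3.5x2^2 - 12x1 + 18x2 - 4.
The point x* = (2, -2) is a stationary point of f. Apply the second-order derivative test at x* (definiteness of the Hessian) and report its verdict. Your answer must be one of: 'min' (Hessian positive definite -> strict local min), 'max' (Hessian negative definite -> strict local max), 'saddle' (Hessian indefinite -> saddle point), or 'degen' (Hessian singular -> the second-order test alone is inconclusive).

Compute the Hessian H = grad^2 f:
  H = [[4, -2], [-2, 7]]
Verify stationarity: grad f(x*) = H x* + g = (0, 0).
Eigenvalues of H: 3, 8.
Both eigenvalues > 0, so H is positive definite -> x* is a strict local min.

min


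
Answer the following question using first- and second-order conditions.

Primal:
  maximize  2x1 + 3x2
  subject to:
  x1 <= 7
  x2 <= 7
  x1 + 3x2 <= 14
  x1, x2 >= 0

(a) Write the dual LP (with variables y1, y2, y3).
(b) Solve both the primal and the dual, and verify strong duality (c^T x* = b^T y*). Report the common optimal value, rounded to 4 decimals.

The standard primal-dual pair for 'max c^T x s.t. A x <= b, x >= 0' is:
  Dual:  min b^T y  s.t.  A^T y >= c,  y >= 0.

So the dual LP is:
  minimize  7y1 + 7y2 + 14y3
  subject to:
    y1 + y3 >= 2
    y2 + 3y3 >= 3
    y1, y2, y3 >= 0

Solving the primal: x* = (7, 2.3333).
  primal value c^T x* = 21.
Solving the dual: y* = (1, 0, 1).
  dual value b^T y* = 21.
Strong duality: c^T x* = b^T y*. Confirmed.

21


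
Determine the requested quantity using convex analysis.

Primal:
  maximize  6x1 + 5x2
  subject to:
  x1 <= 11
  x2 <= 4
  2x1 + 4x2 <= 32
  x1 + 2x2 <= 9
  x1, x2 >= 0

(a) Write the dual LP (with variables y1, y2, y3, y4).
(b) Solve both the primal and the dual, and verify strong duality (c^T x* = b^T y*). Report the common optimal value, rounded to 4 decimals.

The standard primal-dual pair for 'max c^T x s.t. A x <= b, x >= 0' is:
  Dual:  min b^T y  s.t.  A^T y >= c,  y >= 0.

So the dual LP is:
  minimize  11y1 + 4y2 + 32y3 + 9y4
  subject to:
    y1 + 2y3 + y4 >= 6
    y2 + 4y3 + 2y4 >= 5
    y1, y2, y3, y4 >= 0

Solving the primal: x* = (9, 0).
  primal value c^T x* = 54.
Solving the dual: y* = (0, 0, 0, 6).
  dual value b^T y* = 54.
Strong duality: c^T x* = b^T y*. Confirmed.

54


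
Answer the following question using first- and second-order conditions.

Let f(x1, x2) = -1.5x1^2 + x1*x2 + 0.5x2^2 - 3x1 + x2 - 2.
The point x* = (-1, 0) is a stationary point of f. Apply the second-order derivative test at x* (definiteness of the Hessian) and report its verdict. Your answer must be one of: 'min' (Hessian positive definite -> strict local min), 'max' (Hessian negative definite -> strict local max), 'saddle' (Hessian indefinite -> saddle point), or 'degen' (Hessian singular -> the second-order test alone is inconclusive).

Compute the Hessian H = grad^2 f:
  H = [[-3, 1], [1, 1]]
Verify stationarity: grad f(x*) = H x* + g = (0, 0).
Eigenvalues of H: -3.2361, 1.2361.
Eigenvalues have mixed signs, so H is indefinite -> x* is a saddle point.

saddle


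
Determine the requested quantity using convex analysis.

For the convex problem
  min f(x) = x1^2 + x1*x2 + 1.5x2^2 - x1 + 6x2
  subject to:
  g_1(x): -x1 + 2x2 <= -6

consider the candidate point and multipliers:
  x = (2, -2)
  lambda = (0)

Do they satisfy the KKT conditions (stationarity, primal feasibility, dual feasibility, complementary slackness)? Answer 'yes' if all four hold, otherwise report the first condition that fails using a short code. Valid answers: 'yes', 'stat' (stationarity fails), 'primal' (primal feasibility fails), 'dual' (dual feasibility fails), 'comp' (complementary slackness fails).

Gradient of f: grad f(x) = Q x + c = (1, 2)
Constraint values g_i(x) = a_i^T x - b_i:
  g_1((2, -2)) = 0
Stationarity residual: grad f(x) + sum_i lambda_i a_i = (1, 2)
  -> stationarity FAILS
Primal feasibility (all g_i <= 0): OK
Dual feasibility (all lambda_i >= 0): OK
Complementary slackness (lambda_i * g_i(x) = 0 for all i): OK

Verdict: the first failing condition is stationarity -> stat.

stat


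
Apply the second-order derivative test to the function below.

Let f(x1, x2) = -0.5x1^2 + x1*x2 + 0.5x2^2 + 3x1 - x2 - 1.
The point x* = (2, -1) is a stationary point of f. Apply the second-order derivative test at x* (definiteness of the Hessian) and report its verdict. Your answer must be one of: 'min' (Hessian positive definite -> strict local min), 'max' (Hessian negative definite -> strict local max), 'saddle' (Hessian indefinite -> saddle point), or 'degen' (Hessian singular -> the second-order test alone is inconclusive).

Compute the Hessian H = grad^2 f:
  H = [[-1, 1], [1, 1]]
Verify stationarity: grad f(x*) = H x* + g = (0, 0).
Eigenvalues of H: -1.4142, 1.4142.
Eigenvalues have mixed signs, so H is indefinite -> x* is a saddle point.

saddle


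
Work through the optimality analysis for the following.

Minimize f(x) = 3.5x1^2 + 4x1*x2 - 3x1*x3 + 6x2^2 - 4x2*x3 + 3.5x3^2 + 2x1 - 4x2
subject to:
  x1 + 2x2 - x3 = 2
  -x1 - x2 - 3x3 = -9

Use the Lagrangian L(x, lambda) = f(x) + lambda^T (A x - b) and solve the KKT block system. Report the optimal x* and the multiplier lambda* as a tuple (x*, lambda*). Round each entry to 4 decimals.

Form the Lagrangian:
  L(x, lambda) = (1/2) x^T Q x + c^T x + lambda^T (A x - b)
Stationarity (grad_x L = 0): Q x + c + A^T lambda = 0.
Primal feasibility: A x = b.

This gives the KKT block system:
  [ Q   A^T ] [ x     ]   [-c ]
  [ A    0  ] [ lambda ] = [ b ]

Solving the linear system:
  x*      = (0.6768, 1.7561, 2.189)
  lambda* = (-3.8293, 3.3659)
  f(x*)   = 16.1402

x* = (0.6768, 1.7561, 2.189), lambda* = (-3.8293, 3.3659)
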